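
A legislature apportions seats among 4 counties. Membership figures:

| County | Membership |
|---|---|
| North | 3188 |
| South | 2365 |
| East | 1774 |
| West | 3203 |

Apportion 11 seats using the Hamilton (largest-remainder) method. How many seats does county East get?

Total 10530; standard divisor 10530/11 ≈ 957.273.
Standard quotas: North 3.330, South 2.471, East 1.853, West 3.346.
Lower quotas: North 3, South 2, East 1, West 3 (sum 9, leaving 2 seats).
Remainders in descending order: East 0.853, South 0.471, West 0.346, North 0.330.
Largest remainders: East, South receive the extra seats.
East receives 2.

2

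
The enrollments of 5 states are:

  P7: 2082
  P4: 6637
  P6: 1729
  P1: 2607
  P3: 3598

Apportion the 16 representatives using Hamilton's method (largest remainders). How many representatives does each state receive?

The standard divisor is 16653/16 ≈ 1040.812.
Standard quotas: P7 2.0004, P4 6.3767, P6 1.6612, P1 2.5048, P3 3.4569.
Lower quotas: P7 2, P4 6, P6 1, P1 2, P3 3 (sum 14, leaving 2 seats).
Remainders in descending order: P6 0.6612, P1 0.5048, P3 0.4569, P4 0.3767, P7 0.0004.
Largest remainders: P6, P1 receive the extra seats.

P7 2, P4 6, P6 2, P1 3, P3 3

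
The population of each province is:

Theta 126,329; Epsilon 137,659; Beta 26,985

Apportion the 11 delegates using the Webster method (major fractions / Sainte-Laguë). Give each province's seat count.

Standard divisor 290973/11 ≈ 26452.091; standard quotas: Theta 4.776, Epsilon 5.204, Beta 1.020.
Rounding to the nearest integer gives Theta 5, Epsilon 5, Beta 1 — total 11, matching the house size, so no adjustment is needed.

Theta: 5, Epsilon: 5, Beta: 1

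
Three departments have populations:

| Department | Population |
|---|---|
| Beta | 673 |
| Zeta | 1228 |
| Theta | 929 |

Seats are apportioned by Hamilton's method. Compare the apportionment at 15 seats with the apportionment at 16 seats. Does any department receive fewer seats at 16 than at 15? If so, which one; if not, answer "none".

none

At 15 seats: Beta 4, Zeta 6, Theta 5.
At 16 seats: Beta 4, Zeta 7, Theta 5.
No department's allocation decreased.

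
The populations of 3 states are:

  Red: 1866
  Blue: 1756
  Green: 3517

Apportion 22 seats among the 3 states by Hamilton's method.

Red 6, Blue 5, Green 11

The standard divisor is 7139/22 ≈ 324.5.
Standard quotas: Red 5.750, Blue 5.411, Green 10.838.
Lower quotas: Red 5, Blue 5, Green 10 (sum 20, leaving 2 seats).
Remainders in descending order: Green 0.838, Red 0.750, Blue 0.411.
Largest remainders: Green, Red receive the extra seats.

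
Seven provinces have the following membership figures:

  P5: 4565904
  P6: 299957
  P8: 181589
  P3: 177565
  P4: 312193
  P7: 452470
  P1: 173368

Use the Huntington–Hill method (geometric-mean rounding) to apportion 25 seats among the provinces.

P5=18; P6=1; P8=1; P3=1; P4=1; P7=2; P1=1

With divisor 253956: modified quotas P5 17.979, P6 1.181, P8 0.715, P3 0.699, P4 1.229, P7 1.782, P1 0.683.
Geometric-mean thresholds: P5 √(17·18)=17.493, P6 √(1·2)=1.414, P8 (min 1), P3 (min 1), P4 √(1·2)=1.414, P7 √(1·2)=1.414, P1 (min 1).
Each quota rounded against its threshold gives P5 18, P6 1, P8 1, P3 1, P4 1, P7 2, P1 1 (total 25).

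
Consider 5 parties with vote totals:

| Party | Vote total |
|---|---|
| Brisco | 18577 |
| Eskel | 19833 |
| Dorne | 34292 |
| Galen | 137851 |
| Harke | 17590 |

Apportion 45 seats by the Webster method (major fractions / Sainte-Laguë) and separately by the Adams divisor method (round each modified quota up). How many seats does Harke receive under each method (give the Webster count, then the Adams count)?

Webster: Brisco 4, Eskel 4, Dorne 7, Galen 27, Harke 3.
Adams: Brisco 4, Eskel 4, Dorne 7, Galen 26, Harke 4.
Harke gets 3 under Webster and 4 under Adams.

3 and 4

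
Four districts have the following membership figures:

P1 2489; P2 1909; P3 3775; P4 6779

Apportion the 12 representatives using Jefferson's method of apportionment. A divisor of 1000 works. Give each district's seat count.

With modified divisor 1000: modified quotas P1 2.489, P2 1.909, P3 3.775, P4 6.779.
Rounding down: P1 2, P2 1, P3 3, P4 6 (total 12).

P1: 2, P2: 1, P3: 3, P4: 6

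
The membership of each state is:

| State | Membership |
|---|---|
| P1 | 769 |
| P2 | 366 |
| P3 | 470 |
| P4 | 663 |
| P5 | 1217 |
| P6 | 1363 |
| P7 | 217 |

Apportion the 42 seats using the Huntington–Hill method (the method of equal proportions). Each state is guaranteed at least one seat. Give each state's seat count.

P1: 6, P2: 3, P3: 4, P4: 6, P5: 10, P6: 11, P7: 2

With divisor 120: modified quotas P1 6.408, P2 3.050, P3 3.917, P4 5.525, P5 10.142, P6 11.358, P7 1.808.
Geometric-mean thresholds: P1 √(6·7)=6.481, P2 √(3·4)=3.464, P3 √(3·4)=3.464, P4 √(5·6)=5.477, P5 √(10·11)=10.488, P6 √(11·12)=11.489, P7 √(1·2)=1.414.
Each quota rounded against its threshold gives P1 6, P2 3, P3 4, P4 6, P5 10, P6 11, P7 2 (total 42).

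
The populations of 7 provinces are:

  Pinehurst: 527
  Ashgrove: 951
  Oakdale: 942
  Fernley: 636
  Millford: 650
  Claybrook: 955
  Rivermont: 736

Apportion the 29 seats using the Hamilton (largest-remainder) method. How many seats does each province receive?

Standard divisor: 5397 ÷ 29 ≈ 186.103.
Standard quotas: Pinehurst 2.832, Ashgrove 5.110, Oakdale 5.062, Fernley 3.417, Millford 3.493, Claybrook 5.132, Rivermont 3.955.
Lower quotas: Pinehurst 2, Ashgrove 5, Oakdale 5, Fernley 3, Millford 3, Claybrook 5, Rivermont 3 (sum 26, leaving 3 seats).
Remainders in descending order: Rivermont 0.955, Pinehurst 0.832, Millford 0.493, Fernley 0.417, Claybrook 0.132, Ashgrove 0.110, Oakdale 0.062.
Largest remainders: Rivermont, Pinehurst, Millford receive the extra seats.

Pinehurst 3, Ashgrove 5, Oakdale 5, Fernley 3, Millford 4, Claybrook 5, Rivermont 4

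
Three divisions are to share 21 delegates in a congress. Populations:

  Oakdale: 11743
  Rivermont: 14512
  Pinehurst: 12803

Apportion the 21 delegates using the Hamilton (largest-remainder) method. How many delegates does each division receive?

The standard divisor is 39058/21 ≈ 1859.905.
Standard quotas: Oakdale 6.3138, Rivermont 7.8026, Pinehurst 6.8837.
Lower quotas: Oakdale 6, Rivermont 7, Pinehurst 6 (sum 19, leaving 2 seats).
Remainders in descending order: Pinehurst 0.8837, Rivermont 0.8026, Oakdale 0.3138.
The surplus seats go to Pinehurst, Rivermont.

Oakdale 6, Rivermont 8, Pinehurst 7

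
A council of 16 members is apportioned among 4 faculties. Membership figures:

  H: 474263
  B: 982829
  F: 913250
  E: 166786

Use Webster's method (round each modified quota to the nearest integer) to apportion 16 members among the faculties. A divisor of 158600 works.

With modified divisor 158600: modified quotas H 2.990, B 6.197, F 5.758, E 1.052.
Rounding to the nearest integer: H 3, B 6, F 6, E 1 (total 16).

H=3; B=6; F=6; E=1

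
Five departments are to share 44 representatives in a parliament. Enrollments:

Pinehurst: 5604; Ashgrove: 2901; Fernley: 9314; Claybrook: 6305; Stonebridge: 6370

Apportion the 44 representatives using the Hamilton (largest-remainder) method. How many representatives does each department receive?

The standard divisor is 30494/44 ≈ 693.045.
Standard quotas: Pinehurst 8.0860, Ashgrove 4.1859, Fernley 13.4392, Claybrook 9.0975, Stonebridge 9.1913.
Lower quotas: Pinehurst 8, Ashgrove 4, Fernley 13, Claybrook 9, Stonebridge 9 (sum 43, leaving 1 seat).
Remainders in descending order: Fernley 0.4392, Stonebridge 0.1913, Ashgrove 0.1859, Claybrook 0.0975, Pinehurst 0.0860.
Largest remainder: Fernley receives the extra seat.

Pinehurst 8, Ashgrove 4, Fernley 14, Claybrook 9, Stonebridge 9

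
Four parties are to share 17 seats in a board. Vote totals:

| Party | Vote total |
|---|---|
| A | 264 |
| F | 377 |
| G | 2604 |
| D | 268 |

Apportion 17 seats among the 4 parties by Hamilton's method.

A 1; F 2; G 13; D 1

Total 3513; standard divisor 3513/17 ≈ 206.647.
Standard quotas: A 1.278, F 1.824, G 12.601, D 1.297.
Lower quotas: A 1, F 1, G 12, D 1 (sum 15, leaving 2 seats).
Remainders in descending order: F 0.824, G 0.601, D 0.297, A 0.278.
The surplus seats go to F, G.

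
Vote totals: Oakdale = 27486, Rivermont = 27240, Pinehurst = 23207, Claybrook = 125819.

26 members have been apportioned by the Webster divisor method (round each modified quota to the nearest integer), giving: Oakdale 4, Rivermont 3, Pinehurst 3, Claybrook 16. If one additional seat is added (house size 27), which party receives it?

Priority for the next seat is population ÷ (current seats + 0.5).
Priorities: Oakdale 6108.000, Rivermont 7782.857, Pinehurst 6630.571, Claybrook 7625.394.
Highest priority: Rivermont.

Rivermont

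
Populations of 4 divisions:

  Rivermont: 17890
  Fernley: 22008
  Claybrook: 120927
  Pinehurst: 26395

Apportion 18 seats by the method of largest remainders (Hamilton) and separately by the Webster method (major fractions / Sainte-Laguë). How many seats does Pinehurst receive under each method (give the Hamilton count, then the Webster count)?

2 and 3

Hamilton: Rivermont 2, Fernley 2, Claybrook 12, Pinehurst 2.
Webster: Rivermont 2, Fernley 2, Claybrook 11, Pinehurst 3.
Pinehurst gets 2 under Hamilton and 3 under Webster.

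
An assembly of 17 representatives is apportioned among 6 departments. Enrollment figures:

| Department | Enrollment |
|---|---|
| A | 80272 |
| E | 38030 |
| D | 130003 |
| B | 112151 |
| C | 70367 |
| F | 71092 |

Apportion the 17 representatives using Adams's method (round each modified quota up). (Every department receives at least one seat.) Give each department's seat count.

A 3, E 2, D 4, B 4, C 2, F 2

Standard divisor 501915/17 ≈ 29524.412; standard quotas: A 2.719, E 1.288, D 4.403, B 3.799, C 2.383, F 2.408.
Rounding up gives 3, 2, 5, 4, 3, 3 = 20 seats, so the divisor must be adjusted.
With modified divisor 36500: modified quotas A 2.199, E 1.042, D 3.562, B 3.073, C 1.928, F 1.948.
Rounding up: A 3, E 2, D 4, B 4, C 2, F 2 (total 17).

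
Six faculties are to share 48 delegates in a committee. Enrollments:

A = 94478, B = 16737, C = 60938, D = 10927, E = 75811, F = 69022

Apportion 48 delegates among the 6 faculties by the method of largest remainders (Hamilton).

A 14, B 2, C 9, D 2, E 11, F 10

Standard divisor: 327913 ÷ 48 ≈ 6831.521.
Standard quotas: A 13.8297, B 2.4500, C 8.9201, D 1.5995, E 11.0972, F 10.1035.
Lower quotas: A 13, B 2, C 8, D 1, E 11, F 10 (sum 45, leaving 3 seats).
Remainders in descending order: C 0.9201, A 0.8297, D 0.5995, B 0.4500, F 0.1035, E 0.0972.
The surplus seats go to C, A, D.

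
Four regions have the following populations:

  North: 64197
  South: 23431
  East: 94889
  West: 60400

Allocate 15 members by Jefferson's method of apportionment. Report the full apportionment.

Standard divisor 242917/15 ≈ 16194.467; standard quotas: North 3.964, South 1.447, East 5.859, West 3.730.
Rounding down gives 3, 1, 5, 3 = 12 seats, so the divisor must be adjusted.
With modified divisor 14300: modified quotas North 4.489, South 1.639, East 6.636, West 4.224.
Rounding down: North 4, South 1, East 6, West 4 (total 15).

North 4, South 1, East 6, West 4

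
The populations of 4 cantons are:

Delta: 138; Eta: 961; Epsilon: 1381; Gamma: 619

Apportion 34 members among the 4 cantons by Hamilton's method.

Delta 1, Eta 11, Epsilon 15, Gamma 7

Total 3099; standard divisor 3099/34 ≈ 91.147.
Standard quotas: Delta 1.514, Eta 10.543, Epsilon 15.151, Gamma 6.791.
Lower quotas: Delta 1, Eta 10, Epsilon 15, Gamma 6 (sum 32, leaving 2 seats).
Remainders in descending order: Gamma 0.791, Eta 0.543, Delta 0.514, Epsilon 0.151.
The surplus seats go to Gamma, Eta.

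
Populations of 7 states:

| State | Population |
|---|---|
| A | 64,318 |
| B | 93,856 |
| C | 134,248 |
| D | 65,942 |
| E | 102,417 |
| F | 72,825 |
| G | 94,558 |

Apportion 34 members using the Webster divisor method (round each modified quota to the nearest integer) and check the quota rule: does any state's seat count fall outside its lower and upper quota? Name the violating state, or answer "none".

Standard quotas: A 3.481, B 5.080, C 7.266, D 3.569, E 5.543, F 3.942, G 5.118.
Webster allocation: A 3, B 5, C 7, D 4, E 6, F 4, G 5.
Every allocation lies between the lower and upper quota.

none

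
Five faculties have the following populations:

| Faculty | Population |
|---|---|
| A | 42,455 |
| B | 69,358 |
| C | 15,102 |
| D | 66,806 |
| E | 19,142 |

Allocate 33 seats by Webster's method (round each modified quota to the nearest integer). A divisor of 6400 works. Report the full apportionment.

A 7, B 11, C 2, D 10, E 3

With modified divisor 6400: modified quotas A 6.634, B 10.837, C 2.360, D 10.438, E 2.991.
Rounding to the nearest integer: A 7, B 11, C 2, D 10, E 3 (total 33).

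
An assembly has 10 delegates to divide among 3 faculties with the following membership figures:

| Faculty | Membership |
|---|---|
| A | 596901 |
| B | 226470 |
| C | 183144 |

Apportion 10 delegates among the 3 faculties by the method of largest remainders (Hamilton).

Standard divisor: 1006515 ÷ 10 ≈ 100651.5.
Standard quotas: A 5.9304, B 2.2500, C 1.8196.
Lower quotas: A 5, B 2, C 1 (sum 8, leaving 2 seats).
Remainders in descending order: A 0.9304, C 0.8196, B 0.2500.
The surplus seats go to A, C.

A: 6, B: 2, C: 2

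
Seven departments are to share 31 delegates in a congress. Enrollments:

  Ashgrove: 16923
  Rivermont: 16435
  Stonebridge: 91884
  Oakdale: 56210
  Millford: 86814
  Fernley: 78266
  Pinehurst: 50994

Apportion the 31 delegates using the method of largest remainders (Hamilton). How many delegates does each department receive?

Ashgrove 1; Rivermont 1; Stonebridge 7; Oakdale 5; Millford 7; Fernley 6; Pinehurst 4

The standard divisor is 397526/31 ≈ 12823.419.
Standard quotas: Ashgrove 1.3197, Rivermont 1.2816, Stonebridge 7.1653, Oakdale 4.3834, Millford 6.7700, Fernley 6.1034, Pinehurst 3.9766.
Lower quotas: Ashgrove 1, Rivermont 1, Stonebridge 7, Oakdale 4, Millford 6, Fernley 6, Pinehurst 3 (sum 28, leaving 3 seats).
Remainders in descending order: Pinehurst 0.9766, Millford 0.7700, Oakdale 0.3834, Ashgrove 0.3197, Rivermont 0.2816, Stonebridge 0.1653, Fernley 0.1034.
Largest remainders: Pinehurst, Millford, Oakdale receive the extra seats.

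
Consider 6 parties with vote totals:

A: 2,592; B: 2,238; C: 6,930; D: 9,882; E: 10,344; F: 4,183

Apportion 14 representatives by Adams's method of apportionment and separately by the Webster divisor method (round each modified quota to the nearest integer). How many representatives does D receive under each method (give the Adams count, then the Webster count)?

3 and 4

Adams: A 1, B 1, C 3, D 3, E 4, F 2.
Webster: A 1, B 1, C 2, D 4, E 4, F 2.
D gets 3 under Adams and 4 under Webster.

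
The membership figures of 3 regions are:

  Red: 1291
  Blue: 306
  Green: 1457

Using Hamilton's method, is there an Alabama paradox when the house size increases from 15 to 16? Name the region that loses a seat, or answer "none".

Blue

At 15 seats: Red 6, Blue 2, Green 7.
At 16 seats: Red 7, Blue 1, Green 8.
Blue drops from 2 to 1.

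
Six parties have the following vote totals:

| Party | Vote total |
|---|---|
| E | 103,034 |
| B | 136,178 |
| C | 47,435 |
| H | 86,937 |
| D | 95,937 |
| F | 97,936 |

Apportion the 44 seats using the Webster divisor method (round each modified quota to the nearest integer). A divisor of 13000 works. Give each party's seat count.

With modified divisor 13000: modified quotas E 7.926, B 10.475, C 3.649, H 6.687, D 7.380, F 7.534.
Rounding to the nearest integer: E 8, B 10, C 4, H 7, D 7, F 8 (total 44).

E: 8; B: 10; C: 4; H: 7; D: 7; F: 8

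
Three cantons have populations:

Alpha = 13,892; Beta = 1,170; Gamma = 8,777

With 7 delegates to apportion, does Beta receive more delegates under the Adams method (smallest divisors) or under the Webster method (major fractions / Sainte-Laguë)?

Adams

Adams: Alpha 4, Beta 1, Gamma 2.
Webster: Alpha 4, Beta 0, Gamma 3.
Beta gets 1 under Adams and 0 under Webster.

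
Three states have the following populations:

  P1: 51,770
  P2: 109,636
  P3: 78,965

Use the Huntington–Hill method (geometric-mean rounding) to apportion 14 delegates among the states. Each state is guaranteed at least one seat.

With divisor 17287: modified quotas P1 2.995, P2 6.342, P3 4.568.
Geometric-mean thresholds: P1 √(2·3)=2.449, P2 √(6·7)=6.481, P3 √(4·5)=4.472.
Each quota rounded against its threshold gives P1 3, P2 6, P3 5 (total 14).

P1 3, P2 6, P3 5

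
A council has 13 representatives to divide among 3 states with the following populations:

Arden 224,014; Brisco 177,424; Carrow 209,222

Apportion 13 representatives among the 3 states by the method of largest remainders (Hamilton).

Arden: 5; Brisco: 4; Carrow: 4

Total 610660; standard divisor 610660/13 ≈ 46973.846.
Standard quotas: Arden 4.7689, Brisco 3.7771, Carrow 4.4540.
Lower quotas: Arden 4, Brisco 3, Carrow 4 (sum 11, leaving 2 seats).
Remainders in descending order: Brisco 0.7771, Arden 0.7689, Carrow 0.4540.
Largest remainders: Brisco, Arden receive the extra seats.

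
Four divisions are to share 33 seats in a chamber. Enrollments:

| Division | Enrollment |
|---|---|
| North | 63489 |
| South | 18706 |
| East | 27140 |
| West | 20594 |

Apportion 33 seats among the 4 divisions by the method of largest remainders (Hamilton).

Total 129929; standard divisor 129929/33 ≈ 3937.242.
Standard quotas: North 16.1252, South 4.7510, East 6.8931, West 5.2306.
Lower quotas: North 16, South 4, East 6, West 5 (sum 31, leaving 2 seats).
Remainders in descending order: East 0.8931, South 0.7510, West 0.2306, North 0.1252.
The surplus seats go to East, South.

North 16, South 5, East 7, West 5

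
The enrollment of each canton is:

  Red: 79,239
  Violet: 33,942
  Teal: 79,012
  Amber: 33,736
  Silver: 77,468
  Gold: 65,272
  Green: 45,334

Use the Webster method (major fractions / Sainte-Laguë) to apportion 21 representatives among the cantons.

Red=4, Violet=2, Teal=4, Amber=2, Silver=4, Gold=3, Green=2

Standard divisor 414003/21 ≈ 19714.429; standard quotas: Red 4.019, Violet 1.722, Teal 4.008, Amber 1.711, Silver 3.930, Gold 3.311, Green 2.300.
Rounding to the nearest integer gives Red 4, Violet 2, Teal 4, Amber 2, Silver 4, Gold 3, Green 2 — total 21, matching the house size, so no adjustment is needed.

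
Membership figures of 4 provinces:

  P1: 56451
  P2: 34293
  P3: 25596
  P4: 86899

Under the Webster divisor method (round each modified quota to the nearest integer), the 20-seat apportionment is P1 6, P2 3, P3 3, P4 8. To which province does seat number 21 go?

Priority for the next seat is population ÷ (current seats + 0.5).
Priorities: P1 8684.769, P2 9798.000, P3 7313.143, P4 10223.412.
Highest priority: P4.

P4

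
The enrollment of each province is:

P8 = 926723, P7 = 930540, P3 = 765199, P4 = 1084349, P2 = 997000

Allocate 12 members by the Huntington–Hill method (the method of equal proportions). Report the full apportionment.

With divisor 393457: modified quotas P8 2.355, P7 2.365, P3 1.945, P4 2.756, P2 2.534.
Geometric-mean thresholds: P8 √(2·3)=2.449, P7 √(2·3)=2.449, P3 √(1·2)=1.414, P4 √(2·3)=2.449, P2 √(2·3)=2.449.
Each quota rounded against its threshold gives P8 2, P7 2, P3 2, P4 3, P2 3 (total 12).

P8=2, P7=2, P3=2, P4=3, P2=3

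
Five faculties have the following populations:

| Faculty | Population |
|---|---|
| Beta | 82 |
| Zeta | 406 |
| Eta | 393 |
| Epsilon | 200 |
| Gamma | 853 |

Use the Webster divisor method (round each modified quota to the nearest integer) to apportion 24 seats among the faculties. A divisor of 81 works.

Beta=1, Zeta=5, Eta=5, Epsilon=2, Gamma=11

With modified divisor 81: modified quotas Beta 1.012, Zeta 5.012, Eta 4.852, Epsilon 2.469, Gamma 10.531.
Rounding to the nearest integer: Beta 1, Zeta 5, Eta 5, Epsilon 2, Gamma 11 (total 24).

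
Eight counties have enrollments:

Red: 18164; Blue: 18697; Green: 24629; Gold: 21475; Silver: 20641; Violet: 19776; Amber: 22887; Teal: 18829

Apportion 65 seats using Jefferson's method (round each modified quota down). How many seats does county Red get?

7

Standard divisor 165098/65 ≈ 2539.969; standard quotas: Red 7.151, Blue 7.361, Green 9.697, Gold 8.455, Silver 8.126, Violet 7.786, Amber 9.011, Teal 7.413.
Rounding down gives 7, 7, 9, 8, 8, 7, 9, 7 = 62 seats, so the divisor must be adjusted.
With modified divisor 2370: modified quotas Red 7.664, Blue 7.889, Green 10.392, Gold 9.061, Silver 8.709, Violet 8.344, Amber 9.657, Teal 7.945.
Rounding down: Red 7, Blue 7, Green 10, Gold 9, Silver 8, Violet 8, Amber 9, Teal 7 (total 65).
Red receives 7.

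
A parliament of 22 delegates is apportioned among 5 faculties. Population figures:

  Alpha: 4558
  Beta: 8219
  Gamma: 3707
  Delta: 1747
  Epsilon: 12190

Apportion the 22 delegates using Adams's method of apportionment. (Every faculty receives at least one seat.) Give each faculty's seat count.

Alpha 3, Beta 6, Gamma 3, Delta 2, Epsilon 8

Standard divisor 30421/22 ≈ 1382.773; standard quotas: Alpha 3.296, Beta 5.944, Gamma 2.681, Delta 1.263, Epsilon 8.816.
Rounding up gives 4, 6, 3, 2, 9 = 24 seats, so the divisor must be adjusted.
With modified divisor 1600: modified quotas Alpha 2.849, Beta 5.137, Gamma 2.317, Delta 1.092, Epsilon 7.619.
Rounding up: Alpha 3, Beta 6, Gamma 3, Delta 2, Epsilon 8 (total 22).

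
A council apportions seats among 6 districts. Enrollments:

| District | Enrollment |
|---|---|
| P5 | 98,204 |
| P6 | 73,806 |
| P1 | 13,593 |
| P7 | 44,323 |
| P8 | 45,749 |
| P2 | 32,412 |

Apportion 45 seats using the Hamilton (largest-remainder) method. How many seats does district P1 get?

2

Total 308087; standard divisor 308087/45 ≈ 6846.378.
Standard quotas: P5 14.3439, P6 10.7803, P1 1.9854, P7 6.4739, P8 6.6822, P2 4.7342.
Lower quotas: P5 14, P6 10, P1 1, P7 6, P8 6, P2 4 (sum 41, leaving 4 seats).
Remainders in descending order: P1 0.9854, P6 0.7803, P2 0.7342, P8 0.6822, P7 0.4739, P5 0.3439.
The surplus seats go to P1, P6, P2, P8.
P1 receives 2.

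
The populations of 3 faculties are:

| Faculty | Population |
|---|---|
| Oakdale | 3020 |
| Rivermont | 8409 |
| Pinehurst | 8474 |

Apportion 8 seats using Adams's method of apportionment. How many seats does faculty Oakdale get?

2

Standard divisor 19903/8 ≈ 2487.875; standard quotas: Oakdale 1.214, Rivermont 3.380, Pinehurst 3.406.
Rounding up gives 2, 4, 4 = 10 seats, so the divisor must be adjusted.
With modified divisor 2900: modified quotas Oakdale 1.041, Rivermont 2.900, Pinehurst 2.922.
Rounding up: Oakdale 2, Rivermont 3, Pinehurst 3 (total 8).
Oakdale receives 2.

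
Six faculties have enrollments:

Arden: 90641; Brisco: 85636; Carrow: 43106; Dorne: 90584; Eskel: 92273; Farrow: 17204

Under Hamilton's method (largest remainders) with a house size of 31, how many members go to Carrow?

Total 419444; standard divisor 419444/31 ≈ 13530.452.
Standard quotas: Arden 6.6990, Brisco 6.3291, Carrow 3.1859, Dorne 6.6948, Eskel 6.8197, Farrow 1.2715.
Lower quotas: Arden 6, Brisco 6, Carrow 3, Dorne 6, Eskel 6, Farrow 1 (sum 28, leaving 3 seats).
Remainders in descending order: Eskel 0.8197, Arden 0.6990, Dorne 0.6948, Brisco 0.3291, Farrow 0.2715, Carrow 0.1859.
The surplus seats go to Eskel, Arden, Dorne.
Carrow receives 3.

3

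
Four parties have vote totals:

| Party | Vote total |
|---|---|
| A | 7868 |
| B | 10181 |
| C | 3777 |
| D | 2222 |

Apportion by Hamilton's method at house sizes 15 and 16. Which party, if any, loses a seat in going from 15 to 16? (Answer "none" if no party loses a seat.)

At 15 seats: A 5, B 6, C 2, D 2.
At 16 seats: A 5, B 7, C 3, D 1.
D drops from 2 to 1.

D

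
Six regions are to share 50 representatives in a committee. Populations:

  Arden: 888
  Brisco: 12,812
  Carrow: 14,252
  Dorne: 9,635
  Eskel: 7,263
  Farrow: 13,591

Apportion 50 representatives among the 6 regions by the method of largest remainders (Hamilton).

Arden 1, Brisco 11, Carrow 12, Dorne 8, Eskel 6, Farrow 12

The standard divisor is 58441/50 ≈ 1168.82.
Standard quotas: Arden 0.7597, Brisco 10.9615, Carrow 12.1935, Dorne 8.2434, Eskel 6.2140, Farrow 11.6280.
Lower quotas: Arden 0, Brisco 10, Carrow 12, Dorne 8, Eskel 6, Farrow 11 (sum 47, leaving 3 seats).
Remainders in descending order: Brisco 0.9615, Arden 0.7597, Farrow 0.6280, Dorne 0.2434, Eskel 0.2140, Carrow 0.1935.
The surplus seats go to Brisco, Arden, Farrow.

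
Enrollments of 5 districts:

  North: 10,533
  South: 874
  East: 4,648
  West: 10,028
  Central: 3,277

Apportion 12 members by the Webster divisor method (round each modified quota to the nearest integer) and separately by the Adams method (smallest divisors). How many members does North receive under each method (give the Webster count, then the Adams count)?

Webster: North 5, South 0, East 2, West 4, Central 1.
Adams: North 4, South 1, East 2, West 4, Central 1.
North gets 5 under Webster and 4 under Adams.

5 and 4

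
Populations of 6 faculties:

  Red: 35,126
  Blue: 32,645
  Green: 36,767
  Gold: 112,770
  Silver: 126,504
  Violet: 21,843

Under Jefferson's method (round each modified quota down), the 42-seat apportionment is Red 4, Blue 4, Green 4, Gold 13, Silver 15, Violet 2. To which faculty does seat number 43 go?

Gold

Priority for the next seat is population ÷ (current seats + 1).
Priorities: Red 7025.200, Blue 6529.000, Green 7353.400, Gold 8055.000, Silver 7906.500, Violet 7281.000.
Highest priority: Gold.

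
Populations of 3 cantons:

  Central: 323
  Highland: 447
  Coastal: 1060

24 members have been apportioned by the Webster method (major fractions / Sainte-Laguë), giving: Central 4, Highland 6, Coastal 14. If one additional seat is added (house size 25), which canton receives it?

Coastal

Priority for the next seat is population ÷ (current seats + 0.5).
Priorities: Central 71.778, Highland 68.769, Coastal 73.103.
Highest priority: Coastal.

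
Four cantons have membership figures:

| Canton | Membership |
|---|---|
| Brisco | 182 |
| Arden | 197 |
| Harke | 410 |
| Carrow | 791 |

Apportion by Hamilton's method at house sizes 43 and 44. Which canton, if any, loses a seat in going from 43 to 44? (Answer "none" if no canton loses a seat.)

At 43 seats: Brisco 5, Arden 5, Harke 11, Carrow 22.
At 44 seats: Brisco 5, Arden 6, Harke 11, Carrow 22.
No canton's allocation decreased.

none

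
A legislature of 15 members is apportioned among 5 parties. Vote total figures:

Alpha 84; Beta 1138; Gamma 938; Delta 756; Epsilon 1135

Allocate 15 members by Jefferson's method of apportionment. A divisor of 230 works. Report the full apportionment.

Alpha 0; Beta 4; Gamma 4; Delta 3; Epsilon 4

With modified divisor 230: modified quotas Alpha 0.365, Beta 4.948, Gamma 4.078, Delta 3.287, Epsilon 4.935.
Rounding down: Alpha 0, Beta 4, Gamma 4, Delta 3, Epsilon 4 (total 15).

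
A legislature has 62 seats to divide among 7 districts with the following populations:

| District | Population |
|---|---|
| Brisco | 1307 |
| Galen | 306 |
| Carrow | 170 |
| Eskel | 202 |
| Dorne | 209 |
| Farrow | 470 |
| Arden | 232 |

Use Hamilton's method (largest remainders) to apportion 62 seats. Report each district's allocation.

Brisco 28, Galen 7, Carrow 4, Eskel 4, Dorne 4, Farrow 10, Arden 5

Total 2896; standard divisor 2896/62 ≈ 46.71.
Standard quotas: Brisco 27.981, Galen 6.551, Carrow 3.640, Eskel 4.325, Dorne 4.474, Farrow 10.062, Arden 4.967.
Lower quotas: Brisco 27, Galen 6, Carrow 3, Eskel 4, Dorne 4, Farrow 10, Arden 4 (sum 58, leaving 4 seats).
Remainders in descending order: Brisco 0.981, Arden 0.967, Carrow 0.640, Galen 0.551, Dorne 0.474, Eskel 0.325, Farrow 0.062.
Largest remainders: Brisco, Arden, Carrow, Galen receive the extra seats.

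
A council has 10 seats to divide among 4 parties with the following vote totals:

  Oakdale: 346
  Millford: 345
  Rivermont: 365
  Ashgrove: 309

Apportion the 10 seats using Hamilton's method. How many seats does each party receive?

Oakdale 3; Millford 2; Rivermont 3; Ashgrove 2

Standard divisor: 1365 ÷ 10 ≈ 136.5.
Standard quotas: Oakdale 2.535, Millford 2.527, Rivermont 2.674, Ashgrove 2.264.
Lower quotas: Oakdale 2, Millford 2, Rivermont 2, Ashgrove 2 (sum 8, leaving 2 seats).
Remainders in descending order: Rivermont 0.674, Oakdale 0.535, Millford 0.527, Ashgrove 0.264.
Largest remainders: Rivermont, Oakdale receive the extra seats.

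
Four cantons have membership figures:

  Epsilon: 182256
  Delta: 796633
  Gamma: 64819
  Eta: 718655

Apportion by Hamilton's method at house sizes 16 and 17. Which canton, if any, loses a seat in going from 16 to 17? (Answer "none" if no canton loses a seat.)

Gamma

At 16 seats: Epsilon 2, Delta 7, Gamma 1, Eta 6.
At 17 seats: Epsilon 2, Delta 8, Gamma 0, Eta 7.
Gamma drops from 1 to 0.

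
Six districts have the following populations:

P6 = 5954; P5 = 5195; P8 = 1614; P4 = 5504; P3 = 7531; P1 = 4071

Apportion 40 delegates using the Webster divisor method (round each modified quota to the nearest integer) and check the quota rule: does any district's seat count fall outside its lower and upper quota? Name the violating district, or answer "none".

Standard quotas: P6 7.973, P5 6.957, P8 2.161, P4 7.371, P3 10.085, P1 5.452.
Webster allocation: P6 8, P5 7, P8 2, P4 7, P3 10, P1 6.
Every allocation lies between the lower and upper quota.

none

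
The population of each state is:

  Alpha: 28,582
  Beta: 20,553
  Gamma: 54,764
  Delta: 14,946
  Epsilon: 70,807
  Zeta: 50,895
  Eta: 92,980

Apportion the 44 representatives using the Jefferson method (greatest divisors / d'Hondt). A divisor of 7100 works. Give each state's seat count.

With modified divisor 7100: modified quotas Alpha 4.026, Beta 2.895, Gamma 7.713, Delta 2.105, Epsilon 9.973, Zeta 7.168, Eta 13.096.
Rounding down: Alpha 4, Beta 2, Gamma 7, Delta 2, Epsilon 9, Zeta 7, Eta 13 (total 44).

Alpha 4, Beta 2, Gamma 7, Delta 2, Epsilon 9, Zeta 7, Eta 13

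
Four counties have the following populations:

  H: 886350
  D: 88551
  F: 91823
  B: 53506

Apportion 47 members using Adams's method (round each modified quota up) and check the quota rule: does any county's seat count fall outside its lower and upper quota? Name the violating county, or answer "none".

Standard quotas: H 37.187, D 3.715, F 3.852, B 2.245.
Adams allocation: H 36, D 4, F 4, B 3.
H has quota 37.187 (lower 37, upper 38) but receives 36 — outside the quota interval.

H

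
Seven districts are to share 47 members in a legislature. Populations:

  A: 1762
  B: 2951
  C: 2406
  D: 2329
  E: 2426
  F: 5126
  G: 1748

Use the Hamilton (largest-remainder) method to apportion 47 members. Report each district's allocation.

Total 18748; standard divisor 18748/47 ≈ 398.894.
Standard quotas: A 4.4172, B 7.3980, C 6.0317, D 5.8386, E 6.0818, F 12.8505, G 4.3821.
Lower quotas: A 4, B 7, C 6, D 5, E 6, F 12, G 4 (sum 44, leaving 3 seats).
Remainders in descending order: F 0.8505, D 0.8386, A 0.4172, B 0.3980, G 0.3821, E 0.0818, C 0.0317.
The surplus seats go to F, D, A.

A: 5; B: 7; C: 6; D: 6; E: 6; F: 13; G: 4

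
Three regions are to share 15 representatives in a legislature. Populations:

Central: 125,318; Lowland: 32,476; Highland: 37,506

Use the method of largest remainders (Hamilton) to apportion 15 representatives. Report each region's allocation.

Central 10, Lowland 2, Highland 3

Total 195300; standard divisor 195300/15 = 13020.
Standard quotas: Central 9.6250, Lowland 2.4943, Highland 2.8806.
Lower quotas: Central 9, Lowland 2, Highland 2 (sum 13, leaving 2 seats).
Remainders in descending order: Highland 0.8806, Central 0.6250, Lowland 0.4943.
The surplus seats go to Highland, Central.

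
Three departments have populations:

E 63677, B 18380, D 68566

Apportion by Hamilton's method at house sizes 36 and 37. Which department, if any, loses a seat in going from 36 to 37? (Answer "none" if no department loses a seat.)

B

At 36 seats: E 15, B 5, D 16.
At 37 seats: E 16, B 4, D 17.
B drops from 5 to 4.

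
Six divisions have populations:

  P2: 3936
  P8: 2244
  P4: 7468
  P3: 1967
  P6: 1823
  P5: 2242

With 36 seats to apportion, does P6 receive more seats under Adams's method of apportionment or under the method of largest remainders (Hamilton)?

Adams: P2 7, P8 4, P4 13, P3 4, P6 4, P5 4.
Hamilton: P2 7, P8 4, P4 14, P3 4, P6 3, P5 4.
P6 gets 4 under Adams and 3 under Hamilton.

Adams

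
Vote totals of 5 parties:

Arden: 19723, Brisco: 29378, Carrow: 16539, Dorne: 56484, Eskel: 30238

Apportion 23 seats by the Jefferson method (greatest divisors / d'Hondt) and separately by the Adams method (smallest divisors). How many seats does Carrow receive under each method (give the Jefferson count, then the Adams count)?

Jefferson: Arden 3, Brisco 4, Carrow 2, Dorne 9, Eskel 5.
Adams: Arden 3, Brisco 4, Carrow 3, Dorne 8, Eskel 5.
Carrow gets 2 under Jefferson and 3 under Adams.

2 and 3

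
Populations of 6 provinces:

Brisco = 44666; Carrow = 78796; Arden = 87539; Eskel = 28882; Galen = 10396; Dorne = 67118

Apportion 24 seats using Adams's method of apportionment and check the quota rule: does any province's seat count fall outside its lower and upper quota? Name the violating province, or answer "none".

Standard quotas: Brisco 3.377, Carrow 5.958, Arden 6.619, Eskel 2.184, Galen 0.786, Dorne 5.075.
Adams allocation: Brisco 4, Carrow 6, Arden 6, Eskel 2, Galen 1, Dorne 5.
Every allocation lies between the lower and upper quota.

none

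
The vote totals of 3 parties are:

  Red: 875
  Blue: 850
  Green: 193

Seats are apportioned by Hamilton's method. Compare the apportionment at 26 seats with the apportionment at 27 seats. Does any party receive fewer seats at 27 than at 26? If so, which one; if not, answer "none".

none

At 26 seats: Red 12, Blue 11, Green 3.
At 27 seats: Red 12, Blue 12, Green 3.
No party's allocation decreased.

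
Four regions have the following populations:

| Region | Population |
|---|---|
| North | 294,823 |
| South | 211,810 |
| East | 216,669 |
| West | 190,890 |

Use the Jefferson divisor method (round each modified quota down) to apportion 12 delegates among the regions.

North 4, South 3, East 3, West 2

Standard divisor 914192/12 ≈ 76182.667; standard quotas: North 3.870, South 2.780, East 2.844, West 2.506.
Rounding down gives 3, 2, 2, 2 = 9 seats, so the divisor must be adjusted.
With modified divisor 67100: modified quotas North 4.394, South 3.157, East 3.229, West 2.845.
Rounding down: North 4, South 3, East 3, West 2 (total 12).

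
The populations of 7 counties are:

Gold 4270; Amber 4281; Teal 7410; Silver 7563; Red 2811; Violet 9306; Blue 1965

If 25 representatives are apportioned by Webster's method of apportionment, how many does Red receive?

Standard divisor 37606/25 ≈ 1504.24; standard quotas: Gold 2.839, Amber 2.846, Teal 4.926, Silver 5.028, Red 1.869, Violet 6.187, Blue 1.306.
Rounding to the nearest integer gives Gold 3, Amber 3, Teal 5, Silver 5, Red 2, Violet 6, Blue 1 — total 25, matching the house size, so no adjustment is needed.
Red receives 2.

2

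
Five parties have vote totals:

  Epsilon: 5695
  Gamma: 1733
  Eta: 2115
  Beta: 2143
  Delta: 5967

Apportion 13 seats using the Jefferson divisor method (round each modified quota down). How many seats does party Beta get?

1

Standard divisor 17653/13 ≈ 1357.923; standard quotas: Epsilon 4.194, Gamma 1.276, Eta 1.558, Beta 1.578, Delta 4.394.
Rounding down gives 4, 1, 1, 1, 4 = 11 seats, so the divisor must be adjusted.
With modified divisor 1100: modified quotas Epsilon 5.177, Gamma 1.575, Eta 1.923, Beta 1.948, Delta 5.425.
Rounding down: Epsilon 5, Gamma 1, Eta 1, Beta 1, Delta 5 (total 13).
Beta receives 1.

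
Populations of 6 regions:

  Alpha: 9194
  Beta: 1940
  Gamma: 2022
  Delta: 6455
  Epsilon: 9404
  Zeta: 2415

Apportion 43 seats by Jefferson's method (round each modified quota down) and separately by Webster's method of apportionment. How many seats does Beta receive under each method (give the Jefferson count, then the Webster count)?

Jefferson: Alpha 13, Beta 2, Gamma 3, Delta 9, Epsilon 13, Zeta 3.
Webster: Alpha 12, Beta 3, Gamma 3, Delta 9, Epsilon 13, Zeta 3.
Beta gets 2 under Jefferson and 3 under Webster.

2 and 3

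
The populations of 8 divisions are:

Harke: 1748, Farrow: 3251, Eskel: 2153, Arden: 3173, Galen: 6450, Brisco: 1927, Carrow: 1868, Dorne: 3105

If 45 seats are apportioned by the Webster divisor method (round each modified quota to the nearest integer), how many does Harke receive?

Standard divisor 23675/45 ≈ 526.111; standard quotas: Harke 3.322, Farrow 6.179, Eskel 4.092, Arden 6.031, Galen 12.260, Brisco 3.663, Carrow 3.551, Dorne 5.902.
Rounding to the nearest integer gives Harke 3, Farrow 6, Eskel 4, Arden 6, Galen 12, Brisco 4, Carrow 4, Dorne 6 — total 45, matching the house size, so no adjustment is needed.
Harke receives 3.

3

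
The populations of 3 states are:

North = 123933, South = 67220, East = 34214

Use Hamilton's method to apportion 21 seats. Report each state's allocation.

Standard divisor: 225367 ÷ 21 ≈ 10731.762.
Standard quotas: North 11.5482, South 6.2636, East 3.1881.
Lower quotas: North 11, South 6, East 3 (sum 20, leaving 1 seat).
Remainders in descending order: North 0.5482, South 0.2636, East 0.1881.
The surplus seat goes to North.

North=12, South=6, East=3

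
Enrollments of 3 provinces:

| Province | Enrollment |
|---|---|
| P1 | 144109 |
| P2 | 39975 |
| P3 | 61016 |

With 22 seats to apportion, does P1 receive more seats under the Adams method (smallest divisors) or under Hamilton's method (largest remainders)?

Hamilton

Adams: P1 12, P2 4, P3 6.
Hamilton: P1 13, P2 4, P3 5.
P1 gets 12 under Adams and 13 under Hamilton.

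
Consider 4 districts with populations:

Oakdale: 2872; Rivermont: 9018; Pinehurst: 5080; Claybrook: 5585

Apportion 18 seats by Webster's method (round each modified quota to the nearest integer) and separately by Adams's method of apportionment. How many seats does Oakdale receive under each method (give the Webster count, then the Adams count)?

Webster: Oakdale 2, Rivermont 7, Pinehurst 4, Claybrook 5.
Adams: Oakdale 3, Rivermont 7, Pinehurst 4, Claybrook 4.
Oakdale gets 2 under Webster and 3 under Adams.

2 and 3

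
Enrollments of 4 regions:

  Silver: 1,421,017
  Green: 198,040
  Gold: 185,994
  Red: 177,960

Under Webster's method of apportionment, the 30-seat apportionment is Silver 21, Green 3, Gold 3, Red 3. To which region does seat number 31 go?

Silver

Priority for the next seat is population ÷ (current seats + 0.5).
Priorities: Silver 66093.814, Green 56582.857, Gold 53141.143, Red 50845.714.
Highest priority: Silver.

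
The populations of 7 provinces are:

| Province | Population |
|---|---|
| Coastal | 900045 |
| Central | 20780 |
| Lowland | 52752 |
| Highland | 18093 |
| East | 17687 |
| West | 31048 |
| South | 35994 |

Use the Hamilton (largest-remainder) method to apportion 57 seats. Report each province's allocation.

Coastal 48, Central 1, Lowland 3, Highland 1, East 1, West 1, South 2

Total 1076399; standard divisor 1076399/57 ≈ 18884.193.
Standard quotas: Coastal 47.6613, Central 1.1004, Lowland 2.7934, Highland 0.9581, East 0.9366, West 1.6441, South 1.9060.
Lower quotas: Coastal 47, Central 1, Lowland 2, Highland 0, East 0, West 1, South 1 (sum 52, leaving 5 seats).
Remainders in descending order: Highland 0.9581, East 0.9366, South 0.9060, Lowland 0.7934, Coastal 0.6613, West 0.6441, Central 0.1004.
Largest remainders: Highland, East, South, Lowland, Coastal receive the extra seats.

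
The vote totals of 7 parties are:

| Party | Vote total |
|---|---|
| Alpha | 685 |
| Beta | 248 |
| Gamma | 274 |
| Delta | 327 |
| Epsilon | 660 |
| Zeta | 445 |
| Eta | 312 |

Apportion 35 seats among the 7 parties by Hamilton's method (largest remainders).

Alpha 8; Beta 3; Gamma 3; Delta 4; Epsilon 8; Zeta 5; Eta 4

Standard divisor: 2951 ÷ 35 ≈ 84.314.
Standard quotas: Alpha 8.124, Beta 2.941, Gamma 3.250, Delta 3.878, Epsilon 7.828, Zeta 5.278, Eta 3.700.
Lower quotas: Alpha 8, Beta 2, Gamma 3, Delta 3, Epsilon 7, Zeta 5, Eta 3 (sum 31, leaving 4 seats).
Remainders in descending order: Beta 0.941, Delta 0.878, Epsilon 0.828, Eta 0.700, Zeta 0.278, Gamma 0.250, Alpha 0.124.
Largest remainders: Beta, Delta, Epsilon, Eta receive the extra seats.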